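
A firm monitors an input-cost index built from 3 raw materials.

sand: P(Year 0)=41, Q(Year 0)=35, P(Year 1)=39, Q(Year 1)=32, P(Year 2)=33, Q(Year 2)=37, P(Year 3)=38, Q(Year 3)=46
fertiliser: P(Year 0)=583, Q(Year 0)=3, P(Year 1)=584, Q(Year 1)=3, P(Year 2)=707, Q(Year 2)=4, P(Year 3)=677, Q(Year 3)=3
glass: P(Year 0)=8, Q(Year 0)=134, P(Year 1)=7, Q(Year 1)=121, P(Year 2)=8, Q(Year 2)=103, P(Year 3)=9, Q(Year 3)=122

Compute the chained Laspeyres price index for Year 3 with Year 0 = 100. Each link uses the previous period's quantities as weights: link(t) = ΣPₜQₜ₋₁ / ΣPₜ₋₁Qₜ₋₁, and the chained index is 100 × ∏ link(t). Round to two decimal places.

106.20

Link Year 0→Year 1:
ΣP(Year 1)Q(Year 0) = 39×35 + 584×3 + 7×134 = 1365 + 1752 + 938 = 4055
ΣP(Year 0)Q(Year 0) = 41×35 + 583×3 + 8×134 = 1435 + 1749 + 1072 = 4256
link = 4055/4256 = 0.952773
Link Year 1→Year 2:
ΣP(Year 2)Q(Year 1) = 33×32 + 707×3 + 8×121 = 1056 + 2121 + 968 = 4145
ΣP(Year 1)Q(Year 1) = 39×32 + 584×3 + 7×121 = 1248 + 1752 + 847 = 3847
link = 4145/3847 = 1.077463
Link Year 2→Year 3:
ΣP(Year 3)Q(Year 2) = 38×37 + 677×4 + 9×103 = 1406 + 2708 + 927 = 5041
ΣP(Year 2)Q(Year 2) = 33×37 + 707×4 + 8×103 = 1221 + 2828 + 824 = 4873
link = 5041/4873 = 1.034476
Chained index = 100 × 0.952773 × 1.077463 × 1.034476 = 106.1969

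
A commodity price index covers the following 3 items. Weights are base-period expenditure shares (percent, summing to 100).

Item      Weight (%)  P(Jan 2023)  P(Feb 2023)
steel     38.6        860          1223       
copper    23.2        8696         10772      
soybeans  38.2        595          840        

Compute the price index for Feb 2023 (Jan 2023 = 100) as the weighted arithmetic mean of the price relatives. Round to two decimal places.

137.56

steel: 38.6 × (1223/860) = 38.6 × 1.422093 = 54.8928
copper: 23.2 × (10772/8696) = 23.2 × 1.238730 = 28.7385
soybeans: 38.2 × (840/595) = 38.2 × 1.411765 = 53.9294
Index = Σ wᵢ·(p₁ᵢ/p₀ᵢ) = 54.8928 + 28.7385 + 53.9294 = 137.5607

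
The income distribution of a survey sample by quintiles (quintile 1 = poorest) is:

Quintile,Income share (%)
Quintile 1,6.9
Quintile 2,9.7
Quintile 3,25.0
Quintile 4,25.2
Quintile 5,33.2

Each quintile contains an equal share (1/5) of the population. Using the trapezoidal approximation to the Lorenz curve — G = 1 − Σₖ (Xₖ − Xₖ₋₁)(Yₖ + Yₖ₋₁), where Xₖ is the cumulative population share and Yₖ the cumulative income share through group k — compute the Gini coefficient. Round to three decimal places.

0.272

Cumulative income shares Yₖ: 0.0690, 0.1660, 0.4160, 0.6680, 1.0000
Σ (Xₖ−Xₖ₋₁)(Yₖ+Yₖ₋₁) = (1/5)(0.0690+0.0000) + (1/5)(0.1660+0.0690) + (1/5)(0.4160+0.1660) + (1/5)(0.6680+0.4160) + (1/5)(1.0000+0.6680)
  = 0.0138 + 0.0470 + 0.1164 + 0.2168 + 0.3336 = 0.7276
G = 1 − 0.7276 = 0.2724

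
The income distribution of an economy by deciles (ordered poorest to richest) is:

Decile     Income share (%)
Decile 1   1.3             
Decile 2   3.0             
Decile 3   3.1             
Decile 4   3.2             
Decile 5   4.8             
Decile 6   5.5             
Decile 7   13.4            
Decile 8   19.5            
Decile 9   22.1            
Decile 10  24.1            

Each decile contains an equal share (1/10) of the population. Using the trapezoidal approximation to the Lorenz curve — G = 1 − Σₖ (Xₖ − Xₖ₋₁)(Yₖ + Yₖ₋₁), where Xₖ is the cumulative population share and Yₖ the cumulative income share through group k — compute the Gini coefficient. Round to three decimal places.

Cumulative income shares Yₖ: 0.0130, 0.0430, 0.0740, 0.1060, 0.1540, 0.2090, 0.3430, 0.5380, 0.7590, 1.0000
Σ (Xₖ−Xₖ₋₁)(Yₖ+Yₖ₋₁) = (1/10)(0.0130+0.0000) + (1/10)(0.0430+0.0130) + (1/10)(0.0740+0.0430) + (1/10)(0.1060+0.0740) + (1/10)(0.1540+0.1060) + (1/10)(0.2090+0.1540) + (1/10)(0.3430+0.2090) + (1/10)(0.5380+0.3430) + (1/10)(0.7590+0.5380) + (1/10)(1.0000+0.7590)
  = 0.0013 + 0.0056 + 0.0117 + 0.0180 + 0.0260 + 0.0363 + 0.0552 + 0.0881 + 0.1297 + 0.1759 = 0.5478
G = 1 − 0.5478 = 0.4522

0.452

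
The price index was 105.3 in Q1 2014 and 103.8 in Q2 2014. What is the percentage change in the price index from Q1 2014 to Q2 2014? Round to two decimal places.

-1.42%

Change = (103.8 − 105.3) / 105.3 × 100
       = -1.5 / 105.3 × 100 = -1.4245%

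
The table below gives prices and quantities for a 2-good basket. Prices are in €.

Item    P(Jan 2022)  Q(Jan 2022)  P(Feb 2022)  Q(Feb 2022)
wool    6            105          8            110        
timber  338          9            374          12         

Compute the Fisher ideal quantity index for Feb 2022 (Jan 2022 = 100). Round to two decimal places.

128.03

Laspeyres component (base-period weights):
ΣP(Jan 2022)Q(Feb 2022) = 6×110 + 338×12 = 660 + 4056 = 4716
ΣP(Jan 2022)Q(Jan 2022) = 6×105 + 338×9 = 630 + 3042 = 3672
L = 4716 / 3672 × 100 = 128.4314
Paasche component (current-period weights):
ΣP(Feb 2022)Q(Feb 2022) = 8×110 + 374×12 = 880 + 4488 = 5368
ΣP(Feb 2022)Q(Jan 2022) = 8×105 + 374×9 = 840 + 3366 = 4206
P = 5368 / 4206 × 100 = 127.6272
Fisher = √(L × P) = √(128.4314 × 127.6272) = 128.0287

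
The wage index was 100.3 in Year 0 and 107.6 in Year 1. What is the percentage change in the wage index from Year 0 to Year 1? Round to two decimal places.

Change = (107.6 − 100.3) / 100.3 × 100
       = 7.3 / 100.3 × 100 = 7.2782%

7.28%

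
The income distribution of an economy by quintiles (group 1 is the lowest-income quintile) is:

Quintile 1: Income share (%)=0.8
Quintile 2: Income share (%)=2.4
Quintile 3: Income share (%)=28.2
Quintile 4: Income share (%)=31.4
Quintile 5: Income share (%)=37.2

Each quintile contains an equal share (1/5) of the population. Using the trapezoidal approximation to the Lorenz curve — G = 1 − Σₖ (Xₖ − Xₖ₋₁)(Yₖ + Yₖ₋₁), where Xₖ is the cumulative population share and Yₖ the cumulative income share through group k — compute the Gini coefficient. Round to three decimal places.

0.407

Cumulative income shares Yₖ: 0.0080, 0.0320, 0.3140, 0.6280, 1.0000
Σ (Xₖ−Xₖ₋₁)(Yₖ+Yₖ₋₁) = (1/5)(0.0080+0.0000) + (1/5)(0.0320+0.0080) + (1/5)(0.3140+0.0320) + (1/5)(0.6280+0.3140) + (1/5)(1.0000+0.6280)
  = 0.0016 + 0.0080 + 0.0692 + 0.1884 + 0.3256 = 0.5928
G = 1 − 0.5928 = 0.4072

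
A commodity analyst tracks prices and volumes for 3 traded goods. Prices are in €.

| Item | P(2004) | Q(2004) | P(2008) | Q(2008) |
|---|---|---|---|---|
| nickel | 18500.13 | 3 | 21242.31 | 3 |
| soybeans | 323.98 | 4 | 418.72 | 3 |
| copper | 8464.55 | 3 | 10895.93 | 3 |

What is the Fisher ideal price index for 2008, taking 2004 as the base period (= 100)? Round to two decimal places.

Laspeyres component (base-period weights):
ΣP(2008)Q(2004) = 21242.31×3 + 418.72×4 + 10895.93×3 = 63726.93 + 1674.88 + 32687.79 = 98089.6
ΣP(2004)Q(2004) = 18500.13×3 + 323.98×4 + 8464.55×3 = 55500.39 + 1295.92 + 25393.65 = 82189.96
L = 98089.6 / 82189.96 × 100 = 119.3450
Paasche component (current-period weights):
ΣP(2008)Q(2008) = 21242.31×3 + 418.72×3 + 10895.93×3 = 63726.93 + 1256.16 + 32687.79 = 97670.88
ΣP(2004)Q(2008) = 18500.13×3 + 323.98×3 + 8464.55×3 = 55500.39 + 971.94 + 25393.65 = 81865.98
P = 97670.88 / 81865.98 × 100 = 119.3058
Fisher = √(L × P) = √(119.3450 × 119.3058) = 119.3254

119.33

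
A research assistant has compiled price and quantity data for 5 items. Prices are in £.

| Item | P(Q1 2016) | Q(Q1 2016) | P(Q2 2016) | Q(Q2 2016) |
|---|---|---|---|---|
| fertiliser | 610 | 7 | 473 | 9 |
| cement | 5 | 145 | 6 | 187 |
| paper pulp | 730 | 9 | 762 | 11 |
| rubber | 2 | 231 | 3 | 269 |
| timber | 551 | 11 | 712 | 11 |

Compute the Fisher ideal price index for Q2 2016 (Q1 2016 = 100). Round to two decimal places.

Laspeyres component (base-period weights):
ΣP(Q2 2016)Q(Q1 2016) = 473×7 + 6×145 + 762×9 + 3×231 + 712×11 = 3311 + 870 + 6858 + 693 + 7832 = 19564
ΣP(Q1 2016)Q(Q1 2016) = 610×7 + 5×145 + 730×9 + 2×231 + 551×11 = 4270 + 725 + 6570 + 462 + 6061 = 18088
L = 19564 / 18088 × 100 = 108.1601
Paasche component (current-period weights):
ΣP(Q2 2016)Q(Q2 2016) = 473×9 + 6×187 + 762×11 + 3×269 + 712×11 = 4257 + 1122 + 8382 + 807 + 7832 = 22400
ΣP(Q1 2016)Q(Q2 2016) = 610×9 + 5×187 + 730×11 + 2×269 + 551×11 = 5490 + 935 + 8030 + 538 + 6061 = 21054
P = 22400 / 21054 × 100 = 106.3931
Fisher = √(L × P) = √(108.1601 × 106.3931) = 107.2730

107.27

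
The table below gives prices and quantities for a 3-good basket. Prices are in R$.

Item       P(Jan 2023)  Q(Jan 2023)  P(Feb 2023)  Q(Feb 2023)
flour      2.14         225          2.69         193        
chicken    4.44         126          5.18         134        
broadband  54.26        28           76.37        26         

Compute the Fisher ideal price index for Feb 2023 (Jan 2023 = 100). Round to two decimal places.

132.46

Laspeyres component (base-period weights):
ΣP(Feb 2023)Q(Jan 2023) = 2.69×225 + 5.18×126 + 76.37×28 = 605.25 + 652.68 + 2138.36 = 3396.29
ΣP(Jan 2023)Q(Jan 2023) = 2.14×225 + 4.44×126 + 54.26×28 = 481.5 + 559.44 + 1519.28 = 2560.22
L = 3396.29 / 2560.22 × 100 = 132.6562
Paasche component (current-period weights):
ΣP(Feb 2023)Q(Feb 2023) = 2.69×193 + 5.18×134 + 76.37×26 = 519.17 + 694.12 + 1985.62 = 3198.91
ΣP(Jan 2023)Q(Feb 2023) = 2.14×193 + 4.44×134 + 54.26×26 = 413.02 + 594.96 + 1410.76 = 2418.74
P = 3198.91 / 2418.74 × 100 = 132.2552
Fisher = √(L × P) = √(132.6562 × 132.2552) = 132.4555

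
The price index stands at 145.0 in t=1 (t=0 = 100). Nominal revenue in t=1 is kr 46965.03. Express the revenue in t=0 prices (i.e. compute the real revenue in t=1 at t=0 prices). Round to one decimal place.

Real = Nominal ÷ (Index/100) = 46965.03 ÷ (145.0/100)
     = 46965.03 ÷ 1.450 = 32389.6759

32389.7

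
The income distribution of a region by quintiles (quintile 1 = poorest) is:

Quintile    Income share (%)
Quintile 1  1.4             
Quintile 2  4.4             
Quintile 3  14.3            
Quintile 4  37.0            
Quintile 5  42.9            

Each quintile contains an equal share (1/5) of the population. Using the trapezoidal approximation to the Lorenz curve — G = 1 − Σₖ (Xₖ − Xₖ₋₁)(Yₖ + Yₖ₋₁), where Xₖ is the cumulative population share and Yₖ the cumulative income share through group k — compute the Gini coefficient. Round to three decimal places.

Cumulative income shares Yₖ: 0.0140, 0.0580, 0.2010, 0.5710, 1.0000
Σ (Xₖ−Xₖ₋₁)(Yₖ+Yₖ₋₁) = (1/5)(0.0140+0.0000) + (1/5)(0.0580+0.0140) + (1/5)(0.2010+0.0580) + (1/5)(0.5710+0.2010) + (1/5)(1.0000+0.5710)
  = 0.0028 + 0.0144 + 0.0518 + 0.1544 + 0.3142 = 0.5376
G = 1 − 0.5376 = 0.4624

0.462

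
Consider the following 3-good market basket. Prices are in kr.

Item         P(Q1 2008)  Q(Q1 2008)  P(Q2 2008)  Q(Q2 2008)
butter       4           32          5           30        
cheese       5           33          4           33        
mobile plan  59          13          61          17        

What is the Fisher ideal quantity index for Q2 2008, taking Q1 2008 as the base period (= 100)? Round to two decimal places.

Laspeyres component (base-period weights):
ΣP(Q1 2008)Q(Q2 2008) = 4×30 + 5×33 + 59×17 = 120 + 165 + 1003 = 1288
ΣP(Q1 2008)Q(Q1 2008) = 4×32 + 5×33 + 59×13 = 128 + 165 + 767 = 1060
L = 1288 / 1060 × 100 = 121.5094
Paasche component (current-period weights):
ΣP(Q2 2008)Q(Q2 2008) = 5×30 + 4×33 + 61×17 = 150 + 132 + 1037 = 1319
ΣP(Q2 2008)Q(Q1 2008) = 5×32 + 4×33 + 61×13 = 160 + 132 + 793 = 1085
P = 1319 / 1085 × 100 = 121.5668
Fisher = √(L × P) = √(121.5094 × 121.5668) = 121.5381

121.54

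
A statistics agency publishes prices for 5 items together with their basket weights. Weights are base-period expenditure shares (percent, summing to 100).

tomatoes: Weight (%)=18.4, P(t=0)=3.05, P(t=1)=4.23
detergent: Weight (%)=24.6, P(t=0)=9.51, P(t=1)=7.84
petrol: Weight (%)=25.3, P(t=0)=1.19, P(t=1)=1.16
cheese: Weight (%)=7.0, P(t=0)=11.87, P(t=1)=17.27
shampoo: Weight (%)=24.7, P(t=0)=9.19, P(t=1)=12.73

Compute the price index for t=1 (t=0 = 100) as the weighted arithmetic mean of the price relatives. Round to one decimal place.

114.9

tomatoes: 18.4 × (4.23/3.05) = 18.4 × 1.386885 = 25.5187
detergent: 24.6 × (7.84/9.51) = 24.6 × 0.824395 = 20.2801
petrol: 25.3 × (1.16/1.19) = 25.3 × 0.974790 = 24.6622
cheese: 7.0 × (17.27/11.87) = 7.0 × 1.454928 = 10.1845
shampoo: 24.7 × (12.73/9.19) = 24.7 × 1.385201 = 34.2145
Index = Σ wᵢ·(p₁ᵢ/p₀ᵢ) = 25.5187 + 20.2801 + 24.6622 + 10.1845 + 34.2145 = 114.8600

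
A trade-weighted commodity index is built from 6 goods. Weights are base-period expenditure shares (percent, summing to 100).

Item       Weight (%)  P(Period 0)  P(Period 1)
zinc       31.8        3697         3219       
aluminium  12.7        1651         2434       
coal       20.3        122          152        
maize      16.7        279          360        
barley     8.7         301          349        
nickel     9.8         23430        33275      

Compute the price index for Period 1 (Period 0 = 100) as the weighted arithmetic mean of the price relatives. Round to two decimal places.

117.26

zinc: 31.8 × (3219/3697) = 31.8 × 0.870706 = 27.6885
aluminium: 12.7 × (2434/1651) = 12.7 × 1.474258 = 18.7231
coal: 20.3 × (152/122) = 20.3 × 1.245902 = 25.2918
maize: 16.7 × (360/279) = 16.7 × 1.290323 = 21.5484
barley: 8.7 × (349/301) = 8.7 × 1.159468 = 10.0874
nickel: 9.8 × (33275/23430) = 9.8 × 1.420188 = 13.9178
Index = Σ wᵢ·(p₁ᵢ/p₀ᵢ) = 27.6885 + 18.7231 + 25.2918 + 21.5484 + 10.0874 + 13.9178 = 117.2569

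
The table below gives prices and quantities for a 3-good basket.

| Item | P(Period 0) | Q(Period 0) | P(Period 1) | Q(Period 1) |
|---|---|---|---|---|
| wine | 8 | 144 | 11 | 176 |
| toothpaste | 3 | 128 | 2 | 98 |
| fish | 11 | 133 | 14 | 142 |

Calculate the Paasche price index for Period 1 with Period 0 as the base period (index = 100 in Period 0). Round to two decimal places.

126.23

Paasche price index uses current-period quantities as weights.
ΣP(Period 1)·Q(Period 1) = 11×176 + 2×98 + 14×142 = 1936 + 196 + 1988 = 4120
ΣP(Period 0)·Q(Period 1) = 8×176 + 3×98 + 11×142 = 1408 + 294 + 1562 = 3264
Index = 4120 / 3264 × 100 = 126.2255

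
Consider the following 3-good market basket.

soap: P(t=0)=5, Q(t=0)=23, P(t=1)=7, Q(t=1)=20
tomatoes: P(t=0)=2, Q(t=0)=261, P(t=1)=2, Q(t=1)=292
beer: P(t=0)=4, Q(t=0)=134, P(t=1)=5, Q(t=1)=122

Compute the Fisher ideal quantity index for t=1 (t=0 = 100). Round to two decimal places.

99.25

Laspeyres component (base-period weights):
ΣP(t=0)Q(t=1) = 5×20 + 2×292 + 4×122 = 100 + 584 + 488 = 1172
ΣP(t=0)Q(t=0) = 5×23 + 2×261 + 4×134 = 115 + 522 + 536 = 1173
L = 1172 / 1173 × 100 = 99.9147
Paasche component (current-period weights):
ΣP(t=1)Q(t=1) = 7×20 + 2×292 + 5×122 = 140 + 584 + 610 = 1334
ΣP(t=1)Q(t=0) = 7×23 + 2×261 + 5×134 = 161 + 522 + 670 = 1353
P = 1334 / 1353 × 100 = 98.5957
Fisher = √(L × P) = √(99.9147 × 98.5957) = 99.2530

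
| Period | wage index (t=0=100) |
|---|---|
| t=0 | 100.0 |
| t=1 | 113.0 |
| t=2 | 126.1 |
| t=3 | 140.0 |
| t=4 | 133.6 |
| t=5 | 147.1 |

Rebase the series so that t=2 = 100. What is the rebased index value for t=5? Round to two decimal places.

Rebased(t=5) = 147.1 / 126.1 × 100 = 116.6534

116.65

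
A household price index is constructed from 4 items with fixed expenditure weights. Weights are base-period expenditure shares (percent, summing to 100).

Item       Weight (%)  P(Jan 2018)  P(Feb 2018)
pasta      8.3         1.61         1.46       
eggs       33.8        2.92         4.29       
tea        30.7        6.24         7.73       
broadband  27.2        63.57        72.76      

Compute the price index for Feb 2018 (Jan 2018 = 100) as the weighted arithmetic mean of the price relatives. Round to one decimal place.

pasta: 8.3 × (1.46/1.61) = 8.3 × 0.906832 = 7.5267
eggs: 33.8 × (4.29/2.92) = 33.8 × 1.469178 = 49.6582
tea: 30.7 × (7.73/6.24) = 30.7 × 1.238782 = 38.0306
broadband: 27.2 × (72.76/63.57) = 27.2 × 1.144565 = 31.1322
Index = Σ wᵢ·(p₁ᵢ/p₀ᵢ) = 7.5267 + 49.6582 + 38.0306 + 31.1322 = 126.3477

126.3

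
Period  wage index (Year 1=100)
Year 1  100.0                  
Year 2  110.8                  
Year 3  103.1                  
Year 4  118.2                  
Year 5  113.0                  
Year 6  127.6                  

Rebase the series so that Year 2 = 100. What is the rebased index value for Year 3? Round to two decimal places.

93.05

Rebased(Year 3) = 103.1 / 110.8 × 100 = 93.0505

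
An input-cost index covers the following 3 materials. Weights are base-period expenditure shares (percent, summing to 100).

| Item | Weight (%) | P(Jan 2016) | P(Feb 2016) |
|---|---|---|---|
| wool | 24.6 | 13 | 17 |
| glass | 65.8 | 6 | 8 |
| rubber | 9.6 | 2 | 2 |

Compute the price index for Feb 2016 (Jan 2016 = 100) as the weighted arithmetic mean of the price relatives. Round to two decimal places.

129.50

wool: 24.6 × (17/13) = 24.6 × 1.307692 = 32.1692
glass: 65.8 × (8/6) = 65.8 × 1.333333 = 87.7333
rubber: 9.6 × (2/2) = 9.6 × 1.000000 = 9.6000
Index = Σ wᵢ·(p₁ᵢ/p₀ᵢ) = 32.1692 + 87.7333 + 9.6000 = 129.5026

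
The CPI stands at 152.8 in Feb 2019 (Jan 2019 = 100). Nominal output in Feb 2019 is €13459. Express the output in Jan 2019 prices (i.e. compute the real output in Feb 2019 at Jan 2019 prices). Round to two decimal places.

8808.25

Real = Nominal ÷ (Index/100) = 13459 ÷ (152.8/100)
     = 13459 ÷ 1.528 = 8808.2461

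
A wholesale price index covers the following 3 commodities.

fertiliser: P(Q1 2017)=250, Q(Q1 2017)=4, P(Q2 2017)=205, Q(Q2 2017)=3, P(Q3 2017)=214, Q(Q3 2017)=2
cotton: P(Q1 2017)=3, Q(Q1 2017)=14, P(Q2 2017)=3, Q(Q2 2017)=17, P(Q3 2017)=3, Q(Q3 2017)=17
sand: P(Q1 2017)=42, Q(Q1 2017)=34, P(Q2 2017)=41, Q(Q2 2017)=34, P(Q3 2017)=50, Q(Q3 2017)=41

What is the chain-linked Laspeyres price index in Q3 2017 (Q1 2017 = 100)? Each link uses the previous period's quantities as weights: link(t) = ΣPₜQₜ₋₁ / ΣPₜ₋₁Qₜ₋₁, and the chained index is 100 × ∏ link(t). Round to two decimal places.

Link Q1 2017→Q2 2017:
ΣP(Q2 2017)Q(Q1 2017) = 205×4 + 3×14 + 41×34 = 820 + 42 + 1394 = 2256
ΣP(Q1 2017)Q(Q1 2017) = 250×4 + 3×14 + 42×34 = 1000 + 42 + 1428 = 2470
link = 2256/2470 = 0.913360
Link Q2 2017→Q3 2017:
ΣP(Q3 2017)Q(Q2 2017) = 214×3 + 3×17 + 50×34 = 642 + 51 + 1700 = 2393
ΣP(Q2 2017)Q(Q2 2017) = 205×3 + 3×17 + 41×34 = 615 + 51 + 1394 = 2060
link = 2393/2060 = 1.161650
Chained index = 100 × 0.913360 × 1.161650 = 106.1005

106.10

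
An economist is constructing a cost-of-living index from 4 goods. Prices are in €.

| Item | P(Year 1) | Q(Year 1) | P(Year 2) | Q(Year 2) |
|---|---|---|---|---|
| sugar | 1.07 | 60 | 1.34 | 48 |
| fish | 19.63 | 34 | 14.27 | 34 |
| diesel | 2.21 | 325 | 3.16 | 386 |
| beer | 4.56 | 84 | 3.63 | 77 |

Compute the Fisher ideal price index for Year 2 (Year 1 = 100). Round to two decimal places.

105.02

Laspeyres component (base-period weights):
ΣP(Year 2)Q(Year 1) = 1.34×60 + 14.27×34 + 3.16×325 + 3.63×84 = 80.4 + 485.18 + 1027 + 304.92 = 1897.5
ΣP(Year 1)Q(Year 1) = 1.07×60 + 19.63×34 + 2.21×325 + 4.56×84 = 64.2 + 667.42 + 718.25 + 383.04 = 1832.91
L = 1897.5 / 1832.91 × 100 = 103.5239
Paasche component (current-period weights):
ΣP(Year 2)Q(Year 2) = 1.34×48 + 14.27×34 + 3.16×386 + 3.63×77 = 64.32 + 485.18 + 1219.76 + 279.51 = 2048.77
ΣP(Year 1)Q(Year 2) = 1.07×48 + 19.63×34 + 2.21×386 + 4.56×77 = 51.36 + 667.42 + 853.06 + 351.12 = 1922.96
P = 2048.77 / 1922.96 × 100 = 106.5425
Fisher = √(L × P) = √(103.5239 × 106.5425) = 105.0224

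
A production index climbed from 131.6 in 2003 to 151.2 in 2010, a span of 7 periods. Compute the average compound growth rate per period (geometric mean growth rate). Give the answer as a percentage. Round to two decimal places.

2.00%

Growth factor = (151.2/131.6)^(1/7) = (1.148936)^(1/7) = 1.020032
Growth rate = 1.020032 − 1 = 0.020032 = 2.0032%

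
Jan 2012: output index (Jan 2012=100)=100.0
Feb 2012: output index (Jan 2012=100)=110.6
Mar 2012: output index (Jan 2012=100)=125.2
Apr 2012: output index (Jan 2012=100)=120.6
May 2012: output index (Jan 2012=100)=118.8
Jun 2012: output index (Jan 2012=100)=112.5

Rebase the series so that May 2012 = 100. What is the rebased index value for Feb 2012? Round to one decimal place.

Rebased(Feb 2012) = 110.6 / 118.8 × 100 = 93.0976

93.1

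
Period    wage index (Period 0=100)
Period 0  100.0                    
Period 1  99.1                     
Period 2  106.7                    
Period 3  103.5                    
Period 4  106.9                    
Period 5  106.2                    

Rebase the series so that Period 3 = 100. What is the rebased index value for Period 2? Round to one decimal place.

Rebased(Period 2) = 106.7 / 103.5 × 100 = 103.0918

103.1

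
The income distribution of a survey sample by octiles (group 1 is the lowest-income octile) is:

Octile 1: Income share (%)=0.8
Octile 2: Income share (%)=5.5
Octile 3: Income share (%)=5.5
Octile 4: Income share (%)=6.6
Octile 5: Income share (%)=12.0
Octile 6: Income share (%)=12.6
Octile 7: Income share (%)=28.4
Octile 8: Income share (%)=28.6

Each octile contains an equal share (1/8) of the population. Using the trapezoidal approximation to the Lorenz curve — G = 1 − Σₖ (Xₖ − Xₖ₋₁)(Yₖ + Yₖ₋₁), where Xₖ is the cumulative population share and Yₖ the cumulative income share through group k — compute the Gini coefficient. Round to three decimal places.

0.420

Cumulative income shares Yₖ: 0.0080, 0.0630, 0.1180, 0.1840, 0.3040, 0.4300, 0.7140, 1.0000
Σ (Xₖ−Xₖ₋₁)(Yₖ+Yₖ₋₁) = (1/8)(0.0080+0.0000) + (1/8)(0.0630+0.0080) + (1/8)(0.1180+0.0630) + (1/8)(0.1840+0.1180) + (1/8)(0.3040+0.1840) + (1/8)(0.4300+0.3040) + (1/8)(0.7140+0.4300) + (1/8)(1.0000+0.7140)
  = 0.0010 + 0.0089 + 0.0226 + 0.0377 + 0.0610 + 0.0917 + 0.1430 + 0.2142 = 0.5802
G = 1 − 0.5802 = 0.4198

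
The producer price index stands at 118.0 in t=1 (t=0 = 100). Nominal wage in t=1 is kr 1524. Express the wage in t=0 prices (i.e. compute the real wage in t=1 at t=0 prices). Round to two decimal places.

1291.53

Real = Nominal ÷ (Index/100) = 1524 ÷ (118.0/100)
     = 1524 ÷ 1.180 = 1291.5254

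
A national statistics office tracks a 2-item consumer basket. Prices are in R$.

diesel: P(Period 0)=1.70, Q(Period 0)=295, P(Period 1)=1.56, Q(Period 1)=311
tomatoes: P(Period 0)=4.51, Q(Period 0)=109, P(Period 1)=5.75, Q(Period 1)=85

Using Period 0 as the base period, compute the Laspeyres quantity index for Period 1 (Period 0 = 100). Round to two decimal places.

91.84

Laspeyres quantity index uses base-period prices as weights.
ΣP(Period 0)·Q(Period 1) = 1.70×311 + 4.51×85 = 528.7 + 383.35 = 912.05
ΣP(Period 0)·Q(Period 0) = 1.70×295 + 4.51×109 = 501.5 + 491.59 = 993.09
Index = 912.05 / 993.09 × 100 = 91.8396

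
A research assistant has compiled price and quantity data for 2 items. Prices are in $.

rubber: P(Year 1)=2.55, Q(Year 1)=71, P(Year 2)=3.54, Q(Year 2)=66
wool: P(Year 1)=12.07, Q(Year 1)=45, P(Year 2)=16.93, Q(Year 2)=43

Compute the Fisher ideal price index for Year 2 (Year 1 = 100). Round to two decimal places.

139.91

Laspeyres component (base-period weights):
ΣP(Year 2)Q(Year 1) = 3.54×71 + 16.93×45 = 251.34 + 761.85 = 1013.19
ΣP(Year 1)Q(Year 1) = 2.55×71 + 12.07×45 = 181.05 + 543.15 = 724.2
L = 1013.19 / 724.2 × 100 = 139.9047
Paasche component (current-period weights):
ΣP(Year 2)Q(Year 2) = 3.54×66 + 16.93×43 = 233.64 + 727.99 = 961.63
ΣP(Year 1)Q(Year 2) = 2.55×66 + 12.07×43 = 168.3 + 519.01 = 687.31
P = 961.63 / 687.31 × 100 = 139.9121
Fisher = √(L × P) = √(139.9047 × 139.9121) = 139.9084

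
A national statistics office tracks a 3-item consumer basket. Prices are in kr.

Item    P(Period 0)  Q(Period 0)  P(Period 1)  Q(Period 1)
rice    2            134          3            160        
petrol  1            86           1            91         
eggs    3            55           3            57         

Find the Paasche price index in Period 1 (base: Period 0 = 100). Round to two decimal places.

127.49

Paasche price index uses current-period quantities as weights.
ΣP(Period 1)·Q(Period 1) = 3×160 + 1×91 + 3×57 = 480 + 91 + 171 = 742
ΣP(Period 0)·Q(Period 1) = 2×160 + 1×91 + 3×57 = 320 + 91 + 171 = 582
Index = 742 / 582 × 100 = 127.4914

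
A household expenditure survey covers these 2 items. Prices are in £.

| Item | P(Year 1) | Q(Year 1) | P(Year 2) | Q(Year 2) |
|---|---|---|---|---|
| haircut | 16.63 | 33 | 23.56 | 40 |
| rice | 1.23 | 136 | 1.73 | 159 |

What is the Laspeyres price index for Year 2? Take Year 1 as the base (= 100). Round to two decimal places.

Laspeyres price index uses base-period quantities as weights.
ΣP(Year 2)·Q(Year 1) = 23.56×33 + 1.73×136 = 777.48 + 235.28 = 1012.76
ΣP(Year 1)·Q(Year 1) = 16.63×33 + 1.23×136 = 548.79 + 167.28 = 716.07
Index = 1012.76 / 716.07 × 100 = 141.4331

141.43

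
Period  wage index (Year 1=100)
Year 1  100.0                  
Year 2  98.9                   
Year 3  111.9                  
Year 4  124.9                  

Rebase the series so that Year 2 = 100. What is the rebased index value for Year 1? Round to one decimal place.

101.1

Rebased(Year 1) = 100.0 / 98.9 × 100 = 101.1122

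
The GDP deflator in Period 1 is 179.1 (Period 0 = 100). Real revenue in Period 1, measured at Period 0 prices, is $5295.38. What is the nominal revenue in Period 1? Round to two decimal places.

Nominal = Real × (Index/100) = 5295.38 × (179.1/100)
        = 5295.38 × 1.791 = 9484.0256

9484.03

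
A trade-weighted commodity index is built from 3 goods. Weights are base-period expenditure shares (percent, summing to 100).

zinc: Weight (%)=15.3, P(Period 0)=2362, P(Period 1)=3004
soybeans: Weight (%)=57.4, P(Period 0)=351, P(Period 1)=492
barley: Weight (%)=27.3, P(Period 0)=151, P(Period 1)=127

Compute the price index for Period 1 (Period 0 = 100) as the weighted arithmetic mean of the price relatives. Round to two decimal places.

zinc: 15.3 × (3004/2362) = 15.3 × 1.271804 = 19.4586
soybeans: 57.4 × (492/351) = 57.4 × 1.401709 = 80.4581
barley: 27.3 × (127/151) = 27.3 × 0.841060 = 22.9609
Index = Σ wᵢ·(p₁ᵢ/p₀ᵢ) = 19.4586 + 80.4581 + 22.9609 = 122.8776

122.88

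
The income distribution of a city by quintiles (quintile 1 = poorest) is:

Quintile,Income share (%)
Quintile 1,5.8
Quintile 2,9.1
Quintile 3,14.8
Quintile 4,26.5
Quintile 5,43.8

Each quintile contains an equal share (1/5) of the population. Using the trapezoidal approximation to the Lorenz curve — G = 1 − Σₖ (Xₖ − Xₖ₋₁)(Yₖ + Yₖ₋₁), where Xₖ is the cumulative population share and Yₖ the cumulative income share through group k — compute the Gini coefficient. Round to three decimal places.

0.374

Cumulative income shares Yₖ: 0.0580, 0.1490, 0.2970, 0.5620, 1.0000
Σ (Xₖ−Xₖ₋₁)(Yₖ+Yₖ₋₁) = (1/5)(0.0580+0.0000) + (1/5)(0.1490+0.0580) + (1/5)(0.2970+0.1490) + (1/5)(0.5620+0.2970) + (1/5)(1.0000+0.5620)
  = 0.0116 + 0.0414 + 0.0892 + 0.1718 + 0.3124 = 0.6264
G = 1 − 0.6264 = 0.3736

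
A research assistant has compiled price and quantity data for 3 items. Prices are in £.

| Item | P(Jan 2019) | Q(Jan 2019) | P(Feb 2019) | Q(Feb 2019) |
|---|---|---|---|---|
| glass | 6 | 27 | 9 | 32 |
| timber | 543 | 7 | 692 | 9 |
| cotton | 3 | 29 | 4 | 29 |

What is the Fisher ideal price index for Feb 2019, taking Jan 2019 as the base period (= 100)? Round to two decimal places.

128.42

Laspeyres component (base-period weights):
ΣP(Feb 2019)Q(Jan 2019) = 9×27 + 692×7 + 4×29 = 243 + 4844 + 116 = 5203
ΣP(Jan 2019)Q(Jan 2019) = 6×27 + 543×7 + 3×29 = 162 + 3801 + 87 = 4050
L = 5203 / 4050 × 100 = 128.4691
Paasche component (current-period weights):
ΣP(Feb 2019)Q(Feb 2019) = 9×32 + 692×9 + 4×29 = 288 + 6228 + 116 = 6632
ΣP(Jan 2019)Q(Feb 2019) = 6×32 + 543×9 + 3×29 = 192 + 4887 + 87 = 5166
P = 6632 / 5166 × 100 = 128.3779
Fisher = √(L × P) = √(128.4691 × 128.3779) = 128.4235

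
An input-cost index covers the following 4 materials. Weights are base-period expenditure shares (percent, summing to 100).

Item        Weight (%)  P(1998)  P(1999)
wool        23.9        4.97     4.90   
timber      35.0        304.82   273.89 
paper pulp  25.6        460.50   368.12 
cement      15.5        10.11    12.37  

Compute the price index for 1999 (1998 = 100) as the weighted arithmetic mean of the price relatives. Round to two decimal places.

94.44

wool: 23.9 × (4.90/4.97) = 23.9 × 0.985915 = 23.5634
timber: 35.0 × (273.89/304.82) = 35.0 × 0.898530 = 31.4486
paper pulp: 25.6 × (368.12/460.50) = 25.6 × 0.799392 = 20.4644
cement: 15.5 × (12.37/10.11) = 15.5 × 1.223541 = 18.9649
Index = Σ wᵢ·(p₁ᵢ/p₀ᵢ) = 23.5634 + 31.4486 + 20.4644 + 18.9649 = 94.4413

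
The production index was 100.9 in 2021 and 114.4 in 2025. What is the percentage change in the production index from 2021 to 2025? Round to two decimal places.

Change = (114.4 − 100.9) / 100.9 × 100
       = 13.5 / 100.9 × 100 = 13.3796%

13.38%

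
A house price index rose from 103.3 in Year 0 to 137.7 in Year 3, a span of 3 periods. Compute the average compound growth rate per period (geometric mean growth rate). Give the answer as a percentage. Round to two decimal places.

10.06%

Growth factor = (137.7/103.3)^(1/3) = (1.333011)^(1/3) = 1.100554
Growth rate = 1.100554 − 1 = 0.100554 = 10.0554%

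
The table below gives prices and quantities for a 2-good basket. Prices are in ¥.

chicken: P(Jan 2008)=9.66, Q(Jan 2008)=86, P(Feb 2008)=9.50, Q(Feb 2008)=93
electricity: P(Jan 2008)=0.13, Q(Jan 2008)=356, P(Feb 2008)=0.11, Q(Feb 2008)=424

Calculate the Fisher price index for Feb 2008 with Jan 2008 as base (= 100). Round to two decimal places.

97.58

Laspeyres component (base-period weights):
ΣP(Feb 2008)Q(Jan 2008) = 9.50×86 + 0.11×356 = 817 + 39.16 = 856.16
ΣP(Jan 2008)Q(Jan 2008) = 9.66×86 + 0.13×356 = 830.76 + 46.28 = 877.04
L = 856.16 / 877.04 × 100 = 97.6193
Paasche component (current-period weights):
ΣP(Feb 2008)Q(Feb 2008) = 9.50×93 + 0.11×424 = 883.5 + 46.64 = 930.14
ΣP(Jan 2008)Q(Feb 2008) = 9.66×93 + 0.13×424 = 898.38 + 55.12 = 953.5
P = 930.14 / 953.5 × 100 = 97.5501
Fisher = √(L × P) = √(97.6193 × 97.5501) = 97.5847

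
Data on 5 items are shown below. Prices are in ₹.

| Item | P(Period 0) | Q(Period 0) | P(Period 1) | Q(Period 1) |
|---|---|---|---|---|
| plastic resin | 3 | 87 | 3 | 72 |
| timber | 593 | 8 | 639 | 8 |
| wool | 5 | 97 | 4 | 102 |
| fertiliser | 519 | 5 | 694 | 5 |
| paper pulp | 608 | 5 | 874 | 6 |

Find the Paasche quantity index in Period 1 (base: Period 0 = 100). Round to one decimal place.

Paasche quantity index uses current-period prices as weights.
ΣP(Period 1)·Q(Period 1) = 3×72 + 639×8 + 4×102 + 694×5 + 874×6 = 216 + 5112 + 408 + 3470 + 5244 = 14450
ΣP(Period 1)·Q(Period 0) = 3×87 + 639×8 + 4×97 + 694×5 + 874×5 = 261 + 5112 + 388 + 3470 + 4370 = 13601
Index = 14450 / 13601 × 100 = 106.2422

106.2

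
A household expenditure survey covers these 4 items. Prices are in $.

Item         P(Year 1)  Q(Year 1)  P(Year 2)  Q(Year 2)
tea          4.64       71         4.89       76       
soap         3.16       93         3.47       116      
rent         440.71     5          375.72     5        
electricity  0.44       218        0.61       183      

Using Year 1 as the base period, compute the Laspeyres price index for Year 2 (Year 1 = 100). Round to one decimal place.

91.7

Laspeyres price index uses base-period quantities as weights.
ΣP(Year 2)·Q(Year 1) = 4.89×71 + 3.47×93 + 375.72×5 + 0.61×218 = 347.19 + 322.71 + 1878.6 + 132.98 = 2681.48
ΣP(Year 1)·Q(Year 1) = 4.64×71 + 3.16×93 + 440.71×5 + 0.44×218 = 329.44 + 293.88 + 2203.55 + 95.92 = 2922.79
Index = 2681.48 / 2922.79 × 100 = 91.7438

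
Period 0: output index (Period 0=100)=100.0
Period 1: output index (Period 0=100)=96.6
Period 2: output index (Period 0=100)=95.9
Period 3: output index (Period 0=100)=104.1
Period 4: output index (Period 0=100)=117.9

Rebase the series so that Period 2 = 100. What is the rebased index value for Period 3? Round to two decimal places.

Rebased(Period 3) = 104.1 / 95.9 × 100 = 108.5506

108.55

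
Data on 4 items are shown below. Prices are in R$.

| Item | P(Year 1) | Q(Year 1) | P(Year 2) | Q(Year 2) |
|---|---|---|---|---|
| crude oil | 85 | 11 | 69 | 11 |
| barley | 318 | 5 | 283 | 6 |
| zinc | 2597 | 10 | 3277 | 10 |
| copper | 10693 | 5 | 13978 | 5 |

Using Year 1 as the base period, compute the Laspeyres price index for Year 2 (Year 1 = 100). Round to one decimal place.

127.9

Laspeyres price index uses base-period quantities as weights.
ΣP(Year 2)·Q(Year 1) = 69×11 + 283×5 + 3277×10 + 13978×5 = 759 + 1415 + 32770 + 69890 = 104834
ΣP(Year 1)·Q(Year 1) = 85×11 + 318×5 + 2597×10 + 10693×5 = 935 + 1590 + 25970 + 53465 = 81960
Index = 104834 / 81960 × 100 = 127.9087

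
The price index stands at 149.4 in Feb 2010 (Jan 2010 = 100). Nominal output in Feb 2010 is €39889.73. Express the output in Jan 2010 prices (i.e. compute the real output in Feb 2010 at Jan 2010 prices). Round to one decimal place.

Real = Nominal ÷ (Index/100) = 39889.73 ÷ (149.4/100)
     = 39889.73 ÷ 1.494 = 26699.9531

26700.0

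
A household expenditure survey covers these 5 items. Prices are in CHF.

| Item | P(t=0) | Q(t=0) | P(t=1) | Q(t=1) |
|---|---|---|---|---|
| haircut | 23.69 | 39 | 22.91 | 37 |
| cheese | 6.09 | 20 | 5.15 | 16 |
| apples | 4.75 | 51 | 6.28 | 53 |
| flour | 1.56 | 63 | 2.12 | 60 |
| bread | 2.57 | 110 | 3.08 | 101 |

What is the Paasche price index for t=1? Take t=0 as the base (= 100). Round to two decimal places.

107.75

Paasche price index uses current-period quantities as weights.
ΣP(t=1)·Q(t=1) = 22.91×37 + 5.15×16 + 6.28×53 + 2.12×60 + 3.08×101 = 847.67 + 82.4 + 332.84 + 127.2 + 311.08 = 1701.19
ΣP(t=0)·Q(t=1) = 23.69×37 + 6.09×16 + 4.75×53 + 1.56×60 + 2.57×101 = 876.53 + 97.44 + 251.75 + 93.6 + 259.57 = 1578.89
Index = 1701.19 / 1578.89 × 100 = 107.7459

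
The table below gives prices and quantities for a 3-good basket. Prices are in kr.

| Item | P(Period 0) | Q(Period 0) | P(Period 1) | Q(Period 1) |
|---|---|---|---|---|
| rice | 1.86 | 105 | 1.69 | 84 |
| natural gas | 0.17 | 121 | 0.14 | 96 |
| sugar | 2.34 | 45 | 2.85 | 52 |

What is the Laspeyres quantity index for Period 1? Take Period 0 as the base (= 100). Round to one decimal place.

91.6

Laspeyres quantity index uses base-period prices as weights.
ΣP(Period 0)·Q(Period 1) = 1.86×84 + 0.17×96 + 2.34×52 = 156.24 + 16.32 + 121.68 = 294.24
ΣP(Period 0)·Q(Period 0) = 1.86×105 + 0.17×121 + 2.34×45 = 195.3 + 20.57 + 105.3 = 321.17
Index = 294.24 / 321.17 × 100 = 91.6150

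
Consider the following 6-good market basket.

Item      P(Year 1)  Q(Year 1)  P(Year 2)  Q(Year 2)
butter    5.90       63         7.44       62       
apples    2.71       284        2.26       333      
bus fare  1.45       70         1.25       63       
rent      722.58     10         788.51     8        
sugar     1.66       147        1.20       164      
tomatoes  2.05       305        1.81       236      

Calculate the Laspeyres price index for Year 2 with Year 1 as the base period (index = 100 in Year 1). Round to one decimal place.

105.1

Laspeyres price index uses base-period quantities as weights.
ΣP(Year 2)·Q(Year 1) = 7.44×63 + 2.26×284 + 1.25×70 + 788.51×10 + 1.20×147 + 1.81×305 = 468.72 + 641.84 + 87.5 + 7885.1 + 176.4 + 552.05 = 9811.61
ΣP(Year 1)·Q(Year 1) = 5.90×63 + 2.71×284 + 1.45×70 + 722.58×10 + 1.66×147 + 2.05×305 = 371.7 + 769.64 + 101.5 + 7225.8 + 244.02 + 625.25 = 9337.91
Index = 9811.61 / 9337.91 × 100 = 105.0729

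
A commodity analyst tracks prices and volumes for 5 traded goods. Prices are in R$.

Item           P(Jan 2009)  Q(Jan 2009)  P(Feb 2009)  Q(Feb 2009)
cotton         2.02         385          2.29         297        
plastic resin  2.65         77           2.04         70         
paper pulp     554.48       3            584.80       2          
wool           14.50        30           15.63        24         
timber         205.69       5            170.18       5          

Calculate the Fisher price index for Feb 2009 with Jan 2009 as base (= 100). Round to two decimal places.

Laspeyres component (base-period weights):
ΣP(Feb 2009)Q(Jan 2009) = 2.29×385 + 2.04×77 + 584.80×3 + 15.63×30 + 170.18×5 = 881.65 + 157.08 + 1754.4 + 468.9 + 850.9 = 4112.93
ΣP(Jan 2009)Q(Jan 2009) = 2.02×385 + 2.65×77 + 554.48×3 + 14.50×30 + 205.69×5 = 777.7 + 204.05 + 1663.44 + 435 + 1028.45 = 4108.64
L = 4112.93 / 4108.64 × 100 = 100.1044
Paasche component (current-period weights):
ΣP(Feb 2009)Q(Feb 2009) = 2.29×297 + 2.04×70 + 584.80×2 + 15.63×24 + 170.18×5 = 680.13 + 142.8 + 1169.6 + 375.12 + 850.9 = 3218.55
ΣP(Jan 2009)Q(Feb 2009) = 2.02×297 + 2.65×70 + 554.48×2 + 14.50×24 + 205.69×5 = 599.94 + 185.5 + 1108.96 + 348 + 1028.45 = 3270.85
P = 3218.55 / 3270.85 × 100 = 98.4010
Fisher = √(L × P) = √(100.1044 × 98.4010) = 99.2491

99.25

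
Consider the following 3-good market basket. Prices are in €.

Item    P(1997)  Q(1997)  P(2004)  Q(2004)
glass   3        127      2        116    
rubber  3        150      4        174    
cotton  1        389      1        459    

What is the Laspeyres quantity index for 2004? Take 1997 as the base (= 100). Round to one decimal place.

108.9

Laspeyres quantity index uses base-period prices as weights.
ΣP(1997)·Q(2004) = 3×116 + 3×174 + 1×459 = 348 + 522 + 459 = 1329
ΣP(1997)·Q(1997) = 3×127 + 3×150 + 1×389 = 381 + 450 + 389 = 1220
Index = 1329 / 1220 × 100 = 108.9344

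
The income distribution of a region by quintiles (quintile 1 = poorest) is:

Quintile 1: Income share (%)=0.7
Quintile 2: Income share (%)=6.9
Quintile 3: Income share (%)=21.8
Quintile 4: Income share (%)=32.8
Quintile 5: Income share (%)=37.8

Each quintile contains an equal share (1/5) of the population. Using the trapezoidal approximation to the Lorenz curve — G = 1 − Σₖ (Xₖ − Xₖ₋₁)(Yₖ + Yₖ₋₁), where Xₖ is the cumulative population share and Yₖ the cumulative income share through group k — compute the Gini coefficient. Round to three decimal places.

0.400

Cumulative income shares Yₖ: 0.0070, 0.0760, 0.2940, 0.6220, 1.0000
Σ (Xₖ−Xₖ₋₁)(Yₖ+Yₖ₋₁) = (1/5)(0.0070+0.0000) + (1/5)(0.0760+0.0070) + (1/5)(0.2940+0.0760) + (1/5)(0.6220+0.2940) + (1/5)(1.0000+0.6220)
  = 0.0014 + 0.0166 + 0.0740 + 0.1832 + 0.3244 = 0.5996
G = 1 − 0.5996 = 0.4004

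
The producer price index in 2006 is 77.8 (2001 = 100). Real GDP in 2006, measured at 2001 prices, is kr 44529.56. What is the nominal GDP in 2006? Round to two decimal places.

Nominal = Real × (Index/100) = 44529.56 × (77.8/100)
        = 44529.56 × 0.778 = 34643.9977

34644.00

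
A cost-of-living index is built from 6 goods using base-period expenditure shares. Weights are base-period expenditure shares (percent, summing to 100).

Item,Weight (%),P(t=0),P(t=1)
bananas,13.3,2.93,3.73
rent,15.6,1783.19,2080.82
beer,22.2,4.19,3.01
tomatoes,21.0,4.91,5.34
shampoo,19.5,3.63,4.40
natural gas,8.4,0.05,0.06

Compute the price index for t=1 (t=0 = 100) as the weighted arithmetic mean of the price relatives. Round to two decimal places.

107.64

bananas: 13.3 × (3.73/2.93) = 13.3 × 1.273038 = 16.9314
rent: 15.6 × (2080.82/1783.19) = 15.6 × 1.166909 = 18.2038
beer: 22.2 × (3.01/4.19) = 22.2 × 0.718377 = 15.9480
tomatoes: 21.0 × (5.34/4.91) = 21.0 × 1.087576 = 22.8391
shampoo: 19.5 × (4.40/3.63) = 19.5 × 1.212121 = 23.6364
natural gas: 8.4 × (0.06/0.05) = 8.4 × 1.200000 = 10.0800
Index = Σ wᵢ·(p₁ᵢ/p₀ᵢ) = 16.9314 + 18.2038 + 15.9480 + 22.8391 + 23.6364 + 10.0800 = 107.6386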